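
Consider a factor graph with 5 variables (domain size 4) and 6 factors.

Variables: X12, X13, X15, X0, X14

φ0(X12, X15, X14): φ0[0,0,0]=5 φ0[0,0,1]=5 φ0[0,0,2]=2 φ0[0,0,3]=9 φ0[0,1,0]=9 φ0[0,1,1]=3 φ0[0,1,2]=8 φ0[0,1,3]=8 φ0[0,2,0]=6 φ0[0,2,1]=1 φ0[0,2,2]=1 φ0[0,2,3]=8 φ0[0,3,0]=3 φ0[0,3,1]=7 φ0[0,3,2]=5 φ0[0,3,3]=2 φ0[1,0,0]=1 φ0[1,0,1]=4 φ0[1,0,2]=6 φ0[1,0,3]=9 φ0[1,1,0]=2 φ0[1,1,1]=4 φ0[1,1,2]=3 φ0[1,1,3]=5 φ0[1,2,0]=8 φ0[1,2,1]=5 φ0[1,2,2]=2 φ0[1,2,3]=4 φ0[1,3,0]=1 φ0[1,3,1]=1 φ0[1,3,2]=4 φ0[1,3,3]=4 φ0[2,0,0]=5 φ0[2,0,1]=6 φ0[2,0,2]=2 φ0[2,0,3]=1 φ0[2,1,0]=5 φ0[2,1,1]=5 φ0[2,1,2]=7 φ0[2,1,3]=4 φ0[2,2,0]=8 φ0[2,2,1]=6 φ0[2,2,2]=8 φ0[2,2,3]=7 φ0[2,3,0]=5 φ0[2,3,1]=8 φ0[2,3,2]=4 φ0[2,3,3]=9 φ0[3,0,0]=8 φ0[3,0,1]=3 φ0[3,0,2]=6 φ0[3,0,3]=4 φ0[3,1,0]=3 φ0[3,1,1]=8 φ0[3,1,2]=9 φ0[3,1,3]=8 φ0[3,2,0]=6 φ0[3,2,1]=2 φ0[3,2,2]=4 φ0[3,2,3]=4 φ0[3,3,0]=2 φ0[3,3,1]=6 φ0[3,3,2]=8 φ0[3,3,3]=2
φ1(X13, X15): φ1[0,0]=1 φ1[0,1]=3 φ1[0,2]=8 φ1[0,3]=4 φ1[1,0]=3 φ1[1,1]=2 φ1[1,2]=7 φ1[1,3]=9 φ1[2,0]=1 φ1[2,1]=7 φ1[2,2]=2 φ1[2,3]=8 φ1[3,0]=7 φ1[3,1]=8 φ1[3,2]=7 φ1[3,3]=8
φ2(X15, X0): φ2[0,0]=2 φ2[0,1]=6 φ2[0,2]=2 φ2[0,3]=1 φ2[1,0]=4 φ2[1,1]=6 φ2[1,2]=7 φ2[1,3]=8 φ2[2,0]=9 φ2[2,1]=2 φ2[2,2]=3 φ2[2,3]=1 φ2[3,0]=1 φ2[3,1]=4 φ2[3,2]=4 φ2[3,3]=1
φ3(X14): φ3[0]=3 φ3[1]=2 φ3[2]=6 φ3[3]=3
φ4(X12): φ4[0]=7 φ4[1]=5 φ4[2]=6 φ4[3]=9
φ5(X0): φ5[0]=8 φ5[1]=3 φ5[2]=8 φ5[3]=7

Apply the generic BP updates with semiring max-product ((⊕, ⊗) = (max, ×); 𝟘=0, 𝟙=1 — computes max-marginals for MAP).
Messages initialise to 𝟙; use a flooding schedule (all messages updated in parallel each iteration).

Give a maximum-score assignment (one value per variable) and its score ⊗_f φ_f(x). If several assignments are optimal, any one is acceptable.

assignment: (X12=3, X13=3, X15=1, X0=2, X14=2); score = 217728

init: all messages = 𝟙 over 4 values
r1 m[φ0→X12] = [9, 9, 9, 9]
r1 m[φ0→X15] = [9, 9, 8, 9]
r1 m[φ0→X14] = [9, 8, 9, 9]
r1 m[φ1→X13] = [8, 9, 8, 8]
r1 m[φ1→X15] = [7, 8, 8, 9]
r1 m[φ2→X15] = [6, 8, 9, 4]
r1 m[φ2→X0] = [9, 6, 7, 8]
r1 m[φ3→X14] = [3, 2, 6, 3]
r1 m[φ4→X12] = [7, 5, 6, 9]
r1 m[φ5→X0] = [8, 3, 8, 7]
r1 m[X12→φ0] = [1, 1, 1, 1]
r1 m[X12→φ4] = [1, 1, 1, 1]
r1 m[X13→φ1] = [1, 1, 1, 1]
r1 m[X15→φ0] = [1, 1, 1, 1]
r1 m[X15→φ1] = [1, 1, 1, 1]
r1 m[X15→φ2] = [1, 1, 1, 1]
r1 m[X0→φ2] = [1, 1, 1, 1]
r1 m[X0→φ5] = [1, 1, 1, 1]
r1 m[X14→φ0] = [1, 1, 1, 1]
r1 m[X14→φ3] = [1, 1, 1, 1]
r2 m[φ0→X12] = [9, 9, 9, 9]
r2 m[φ0→X15] = [9, 9, 8, 9]
r2 m[φ0→X14] = [9, 8, 9, 9]
r2 m[φ1→X13] = [8, 9, 8, 8]
r2 m[φ1→X15] = [7, 8, 8, 9]
r2 m[φ2→X15] = [6, 8, 9, 4]
r2 m[φ2→X0] = [9, 6, 7, 8]
r2 m[φ3→X14] = [3, 2, 6, 3]
r2 m[φ4→X12] = [7, 5, 6, 9]
r2 m[φ5→X0] = [8, 3, 8, 7]
r2 m[X12→φ0] = [7, 5, 6, 9]
r2 m[X12→φ4] = [9, 9, 9, 9]
r2 m[X13→φ1] = [1, 1, 1, 1]
r2 m[X15→φ0] = [42, 64, 72, 36]
r2 m[X15→φ1] = [54, 72, 72, 36]
r2 m[X15→φ2] = [63, 72, 64, 81]
r2 m[X0→φ2] = [8, 3, 8, 7]
r2 m[X0→φ5] = [9, 6, 7, 8]
r2 m[X14→φ0] = [3, 2, 6, 3]
r2 m[X14→φ3] = [9, 8, 9, 9]
r3 m[φ0→X12] = [3072, 1728, 3456, 3456]
r3 m[φ0→X15] = [324, 486, 288, 432]
r3 m[φ0→X14] = [4032, 4608, 5184, 4608]
r3 m[φ1→X13] = [576, 504, 504, 576]
r3 m[φ1→X15] = [7, 8, 8, 9]
r3 m[φ2→X15] = [18, 56, 72, 32]
r3 m[φ2→X0] = [576, 432, 504, 576]
r3 m[φ3→X14] = [3, 2, 6, 3]
r3 m[φ4→X12] = [7, 5, 6, 9]
r3 m[φ5→X0] = [8, 3, 8, 7]
r3 m[X12→φ0] = [7, 5, 6, 9]
r3 m[X12→φ4] = [9, 9, 9, 9]
r3 m[X13→φ1] = [1, 1, 1, 1]
r3 m[X15→φ0] = [42, 64, 72, 36]
r3 m[X15→φ1] = [54, 72, 72, 36]
r3 m[X15→φ2] = [63, 72, 64, 81]
r3 m[X0→φ2] = [8, 3, 8, 7]
r3 m[X0→φ5] = [9, 6, 7, 8]
r3 m[X14→φ0] = [3, 2, 6, 3]
r3 m[X14→φ3] = [9, 8, 9, 9]
r4 m[φ0→X12] = [3072, 1728, 3456, 3456]
r4 m[φ0→X15] = [324, 486, 288, 432]
r4 m[φ0→X14] = [4032, 4608, 5184, 4608]
r4 m[φ1→X13] = [576, 504, 504, 576]
r4 m[φ1→X15] = [7, 8, 8, 9]
r4 m[φ2→X15] = [18, 56, 72, 32]
r4 m[φ2→X0] = [576, 432, 504, 576]
r4 m[φ3→X14] = [3, 2, 6, 3]
r4 m[φ4→X12] = [7, 5, 6, 9]
r4 m[φ5→X0] = [8, 3, 8, 7]
r4 m[X12→φ0] = [7, 5, 6, 9]
r4 m[X12→φ4] = [3072, 1728, 3456, 3456]
r4 m[X13→φ1] = [1, 1, 1, 1]
r4 m[X15→φ0] = [126, 448, 576, 288]
r4 m[X15→φ1] = [5832, 27216, 20736, 13824]
r4 m[X15→φ2] = [2268, 3888, 2304, 3888]
r4 m[X0→φ2] = [8, 3, 8, 7]
r4 m[X0→φ5] = [576, 432, 504, 576]
r4 m[X14→φ0] = [3, 2, 6, 3]
r4 m[X14→φ3] = [4032, 4608, 5184, 4608]
r5 m[φ0→X12] = [21504, 13824, 27648, 24192]
r5 m[φ0→X15] = [324, 486, 288, 432]
r5 m[φ0→X14] = [31104, 32256, 36288, 32256]
r5 m[φ1→X13] = [165888, 145152, 190512, 217728]
r5 m[φ1→X15] = [7, 8, 8, 9]
r5 m[φ2→X15] = [18, 56, 72, 32]
r5 m[φ2→X0] = [20736, 23328, 27216, 31104]
r5 m[φ3→X14] = [3, 2, 6, 3]
r5 m[φ4→X12] = [7, 5, 6, 9]
r5 m[φ5→X0] = [8, 3, 8, 7]
r5 m[X12→φ0] = [7, 5, 6, 9]
r5 m[X12→φ4] = [3072, 1728, 3456, 3456]
r5 m[X13→φ1] = [1, 1, 1, 1]
r5 m[X15→φ0] = [126, 448, 576, 288]
r5 m[X15→φ1] = [5832, 27216, 20736, 13824]
r5 m[X15→φ2] = [2268, 3888, 2304, 3888]
r5 m[X0→φ2] = [8, 3, 8, 7]
r5 m[X0→φ5] = [576, 432, 504, 576]
r5 m[X14→φ0] = [3, 2, 6, 3]
r5 m[X14→φ3] = [4032, 4608, 5184, 4608]
r6 m[φ0→X12] = [21504, 13824, 27648, 24192]
r6 m[φ0→X15] = [324, 486, 288, 432]
r6 m[φ0→X14] = [31104, 32256, 36288, 32256]
r6 m[φ1→X13] = [165888, 145152, 190512, 217728]
r6 m[φ1→X15] = [7, 8, 8, 9]
r6 m[φ2→X15] = [18, 56, 72, 32]
r6 m[φ2→X0] = [20736, 23328, 27216, 31104]
r6 m[φ3→X14] = [3, 2, 6, 3]
r6 m[φ4→X12] = [7, 5, 6, 9]
r6 m[φ5→X0] = [8, 3, 8, 7]
r6 m[X12→φ0] = [7, 5, 6, 9]
r6 m[X12→φ4] = [21504, 13824, 27648, 24192]
r6 m[X13→φ1] = [1, 1, 1, 1]
r6 m[X15→φ0] = [126, 448, 576, 288]
r6 m[X15→φ1] = [5832, 27216, 20736, 13824]
r6 m[X15→φ2] = [2268, 3888, 2304, 3888]
r6 m[X0→φ2] = [8, 3, 8, 7]
r6 m[X0→φ5] = [20736, 23328, 27216, 31104]
r6 m[X14→φ0] = [3, 2, 6, 3]
r6 m[X14→φ3] = [31104, 32256, 36288, 32256]
r7 m[φ0→X12] = [21504, 13824, 27648, 24192]
r7 m[φ0→X15] = [324, 486, 288, 432]
r7 m[φ0→X14] = [31104, 32256, 36288, 32256]
r7 m[φ1→X13] = [165888, 145152, 190512, 217728]
r7 m[φ1→X15] = [7, 8, 8, 9]
r7 m[φ2→X15] = [18, 56, 72, 32]
r7 m[φ2→X0] = [20736, 23328, 27216, 31104]
r7 m[φ3→X14] = [3, 2, 6, 3]
r7 m[φ4→X12] = [7, 5, 6, 9]
r7 m[φ5→X0] = [8, 3, 8, 7]
r7 m[X12→φ0] = [7, 5, 6, 9]
r7 m[X12→φ4] = [21504, 13824, 27648, 24192]
r7 m[X13→φ1] = [1, 1, 1, 1]
r7 m[X15→φ0] = [126, 448, 576, 288]
r7 m[X15→φ1] = [5832, 27216, 20736, 13824]
r7 m[X15→φ2] = [2268, 3888, 2304, 3888]
r7 m[X0→φ2] = [8, 3, 8, 7]
r7 m[X0→φ5] = [20736, 23328, 27216, 31104]
r7 m[X14→φ0] = [3, 2, 6, 3]
r7 m[X14→φ3] = [31104, 32256, 36288, 32256]
fixed point reached at round 7
traceback from X12: (X12=3, X13=3, X15=1, X0=2, X14=2), score=217728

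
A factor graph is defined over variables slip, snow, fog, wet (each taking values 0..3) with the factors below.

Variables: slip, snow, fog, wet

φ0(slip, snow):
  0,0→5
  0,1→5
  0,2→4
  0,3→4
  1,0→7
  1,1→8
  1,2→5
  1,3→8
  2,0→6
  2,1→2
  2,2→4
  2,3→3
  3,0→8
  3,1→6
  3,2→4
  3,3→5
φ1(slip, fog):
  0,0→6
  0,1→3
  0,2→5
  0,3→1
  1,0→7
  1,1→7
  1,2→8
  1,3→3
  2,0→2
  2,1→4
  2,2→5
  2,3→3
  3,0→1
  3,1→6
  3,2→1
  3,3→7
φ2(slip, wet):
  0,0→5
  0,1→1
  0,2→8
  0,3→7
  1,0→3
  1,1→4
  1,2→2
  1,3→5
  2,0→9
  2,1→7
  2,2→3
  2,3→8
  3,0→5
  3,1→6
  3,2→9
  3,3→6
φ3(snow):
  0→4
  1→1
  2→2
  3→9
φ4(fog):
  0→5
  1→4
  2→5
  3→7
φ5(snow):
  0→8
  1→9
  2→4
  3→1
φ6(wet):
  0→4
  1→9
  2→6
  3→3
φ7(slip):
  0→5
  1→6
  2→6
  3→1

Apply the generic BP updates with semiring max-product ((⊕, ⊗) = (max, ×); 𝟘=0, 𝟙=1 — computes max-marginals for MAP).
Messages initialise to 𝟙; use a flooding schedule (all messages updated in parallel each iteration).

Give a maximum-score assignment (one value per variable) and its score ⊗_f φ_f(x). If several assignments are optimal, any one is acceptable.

init: all messages = 𝟙 over 4 values
r1 m[φ0→slip] = [5, 8, 6, 8]
r1 m[φ0→snow] = [8, 8, 5, 8]
r1 m[φ1→slip] = [6, 8, 5, 7]
r1 m[φ1→fog] = [7, 7, 8, 7]
r1 m[φ2→slip] = [8, 5, 9, 9]
r1 m[φ2→wet] = [9, 7, 9, 8]
r1 m[φ3→snow] = [4, 1, 2, 9]
r1 m[φ4→fog] = [5, 4, 5, 7]
r1 m[φ5→snow] = [8, 9, 4, 1]
r1 m[φ6→wet] = [4, 9, 6, 3]
r1 m[φ7→slip] = [5, 6, 6, 1]
r1 m[slip→φ0] = [1, 1, 1, 1]
r1 m[slip→φ1] = [1, 1, 1, 1]
r1 m[slip→φ2] = [1, 1, 1, 1]
r1 m[slip→φ7] = [1, 1, 1, 1]
r1 m[snow→φ0] = [1, 1, 1, 1]
r1 m[snow→φ3] = [1, 1, 1, 1]
r1 m[snow→φ5] = [1, 1, 1, 1]
r1 m[fog→φ1] = [1, 1, 1, 1]
r1 m[fog→φ4] = [1, 1, 1, 1]
r1 m[wet→φ2] = [1, 1, 1, 1]
r1 m[wet→φ6] = [1, 1, 1, 1]
r2 m[φ0→slip] = [5, 8, 6, 8]
r2 m[φ0→snow] = [8, 8, 5, 8]
r2 m[φ1→slip] = [6, 8, 5, 7]
r2 m[φ1→fog] = [7, 7, 8, 7]
r2 m[φ2→slip] = [8, 5, 9, 9]
r2 m[φ2→wet] = [9, 7, 9, 8]
r2 m[φ3→snow] = [4, 1, 2, 9]
r2 m[φ4→fog] = [5, 4, 5, 7]
r2 m[φ5→snow] = [8, 9, 4, 1]
r2 m[φ6→wet] = [4, 9, 6, 3]
r2 m[φ7→slip] = [5, 6, 6, 1]
r2 m[slip→φ0] = [240, 240, 270, 63]
r2 m[slip→φ1] = [200, 240, 324, 72]
r2 m[slip→φ2] = [150, 384, 180, 56]
r2 m[slip→φ7] = [240, 320, 270, 504]
r2 m[snow→φ0] = [32, 9, 8, 9]
r2 m[snow→φ3] = [64, 72, 20, 8]
r2 m[snow→φ5] = [32, 8, 10, 72]
r2 m[fog→φ1] = [5, 4, 5, 7]
r2 m[fog→φ4] = [7, 7, 8, 7]
r2 m[wet→φ2] = [4, 9, 6, 3]
r2 m[wet→φ6] = [9, 7, 9, 8]
r3 m[φ0→slip] = [160, 224, 192, 256]
r3 m[φ0→snow] = [1680, 1920, 1200, 1920]
r3 m[φ1→slip] = [30, 40, 25, 49]
r3 m[φ1→fog] = [1680, 1680, 1920, 972]
r3 m[φ2→slip] = [48, 36, 63, 54]
r3 m[φ2→wet] = [1620, 1536, 1200, 1920]
r3 m[φ3→snow] = [4, 1, 2, 9]
r3 m[φ4→fog] = [5, 4, 5, 7]
r3 m[φ5→snow] = [8, 9, 4, 1]
r3 m[φ6→wet] = [4, 9, 6, 3]
r3 m[φ7→slip] = [5, 6, 6, 1]
r3 m[slip→φ0] = [240, 240, 270, 63]
r3 m[slip→φ1] = [200, 240, 324, 72]
r3 m[slip→φ2] = [150, 384, 180, 56]
r3 m[slip→φ7] = [240, 320, 270, 504]
r3 m[snow→φ0] = [32, 9, 8, 9]
r3 m[snow→φ3] = [64, 72, 20, 8]
r3 m[snow→φ5] = [32, 8, 10, 72]
r3 m[fog→φ1] = [5, 4, 5, 7]
r3 m[fog→φ4] = [7, 7, 8, 7]
r3 m[wet→φ2] = [4, 9, 6, 3]
r3 m[wet→φ6] = [9, 7, 9, 8]
r4 m[φ0→slip] = [160, 224, 192, 256]
r4 m[φ0→snow] = [1680, 1920, 1200, 1920]
r4 m[φ1→slip] = [30, 40, 25, 49]
r4 m[φ1→fog] = [1680, 1680, 1920, 972]
r4 m[φ2→slip] = [48, 36, 63, 54]
r4 m[φ2→wet] = [1620, 1536, 1200, 1920]
r4 m[φ3→snow] = [4, 1, 2, 9]
r4 m[φ4→fog] = [5, 4, 5, 7]
r4 m[φ5→snow] = [8, 9, 4, 1]
r4 m[φ6→wet] = [4, 9, 6, 3]
r4 m[φ7→slip] = [5, 6, 6, 1]
r4 m[slip→φ0] = [7200, 8640, 9450, 2646]
r4 m[slip→φ1] = [38400, 48384, 72576, 13824]
r4 m[slip→φ2] = [24000, 53760, 28800, 12544]
r4 m[slip→φ7] = [230400, 322560, 302400, 677376]
r4 m[snow→φ0] = [32, 9, 8, 9]
r4 m[snow→φ3] = [13440, 17280, 4800, 1920]
r4 m[snow→φ5] = [6720, 1920, 2400, 17280]
r4 m[fog→φ1] = [5, 4, 5, 7]
r4 m[fog→φ4] = [1680, 1680, 1920, 972]
r4 m[wet→φ2] = [4, 9, 6, 3]
r4 m[wet→φ6] = [1620, 1536, 1200, 1920]
r5 m[φ0→slip] = [160, 224, 192, 256]
r5 m[φ0→snow] = [60480, 69120, 43200, 69120]
r5 m[φ1→slip] = [30, 40, 25, 49]
r5 m[φ1→fog] = [338688, 338688, 387072, 217728]
r5 m[φ2→slip] = [48, 36, 63, 54]
r5 m[φ2→wet] = [259200, 215040, 192000, 268800]
r5 m[φ3→snow] = [4, 1, 2, 9]
r5 m[φ4→fog] = [5, 4, 5, 7]
r5 m[φ5→snow] = [8, 9, 4, 1]
r5 m[φ6→wet] = [4, 9, 6, 3]
r5 m[φ7→slip] = [5, 6, 6, 1]
r5 m[slip→φ0] = [7200, 8640, 9450, 2646]
r5 m[slip→φ1] = [38400, 48384, 72576, 13824]
r5 m[slip→φ2] = [24000, 53760, 28800, 12544]
r5 m[slip→φ7] = [230400, 322560, 302400, 677376]
r5 m[snow→φ0] = [32, 9, 8, 9]
r5 m[snow→φ3] = [13440, 17280, 4800, 1920]
r5 m[snow→φ5] = [6720, 1920, 2400, 17280]
r5 m[fog→φ1] = [5, 4, 5, 7]
r5 m[fog→φ4] = [1680, 1680, 1920, 972]
r5 m[wet→φ2] = [4, 9, 6, 3]
r5 m[wet→φ6] = [1620, 1536, 1200, 1920]
r6 m[φ0→slip] = [160, 224, 192, 256]
r6 m[φ0→snow] = [60480, 69120, 43200, 69120]
r6 m[φ1→slip] = [30, 40, 25, 49]
r6 m[φ1→fog] = [338688, 338688, 387072, 217728]
r6 m[φ2→slip] = [48, 36, 63, 54]
r6 m[φ2→wet] = [259200, 215040, 192000, 268800]
r6 m[φ3→snow] = [4, 1, 2, 9]
r6 m[φ4→fog] = [5, 4, 5, 7]
r6 m[φ5→snow] = [8, 9, 4, 1]
r6 m[φ6→wet] = [4, 9, 6, 3]
r6 m[φ7→slip] = [5, 6, 6, 1]
r6 m[slip→φ0] = [7200, 8640, 9450, 2646]
r6 m[slip→φ1] = [38400, 48384, 72576, 13824]
r6 m[slip→φ2] = [24000, 53760, 28800, 12544]
r6 m[slip→φ7] = [230400, 322560, 302400, 677376]
r6 m[snow→φ0] = [32, 9, 8, 9]
r6 m[snow→φ3] = [483840, 622080, 172800, 69120]
r6 m[snow→φ5] = [241920, 69120, 86400, 622080]
r6 m[fog→φ1] = [5, 4, 5, 7]
r6 m[fog→φ4] = [338688, 338688, 387072, 217728]
r6 m[wet→φ2] = [4, 9, 6, 3]
r6 m[wet→φ6] = [259200, 215040, 192000, 268800]
r7 m[φ0→slip] = [160, 224, 192, 256]
r7 m[φ0→snow] = [60480, 69120, 43200, 69120]
r7 m[φ1→slip] = [30, 40, 25, 49]
r7 m[φ1→fog] = [338688, 338688, 387072, 217728]
r7 m[φ2→slip] = [48, 36, 63, 54]
r7 m[φ2→wet] = [259200, 215040, 192000, 268800]
r7 m[φ3→snow] = [4, 1, 2, 9]
r7 m[φ4→fog] = [5, 4, 5, 7]
r7 m[φ5→snow] = [8, 9, 4, 1]
r7 m[φ6→wet] = [4, 9, 6, 3]
r7 m[φ7→slip] = [5, 6, 6, 1]
r7 m[slip→φ0] = [7200, 8640, 9450, 2646]
r7 m[slip→φ1] = [38400, 48384, 72576, 13824]
r7 m[slip→φ2] = [24000, 53760, 28800, 12544]
r7 m[slip→φ7] = [230400, 322560, 302400, 677376]
r7 m[snow→φ0] = [32, 9, 8, 9]
r7 m[snow→φ3] = [483840, 622080, 172800, 69120]
r7 m[snow→φ5] = [241920, 69120, 86400, 622080]
r7 m[fog→φ1] = [5, 4, 5, 7]
r7 m[fog→φ4] = [338688, 338688, 387072, 217728]
r7 m[wet→φ2] = [4, 9, 6, 3]
r7 m[wet→φ6] = [259200, 215040, 192000, 268800]
fixed point reached at round 7
traceback from slip: (slip=1, snow=0, fog=2, wet=1), score=1935360

assignment: (slip=1, snow=0, fog=2, wet=1); score = 1935360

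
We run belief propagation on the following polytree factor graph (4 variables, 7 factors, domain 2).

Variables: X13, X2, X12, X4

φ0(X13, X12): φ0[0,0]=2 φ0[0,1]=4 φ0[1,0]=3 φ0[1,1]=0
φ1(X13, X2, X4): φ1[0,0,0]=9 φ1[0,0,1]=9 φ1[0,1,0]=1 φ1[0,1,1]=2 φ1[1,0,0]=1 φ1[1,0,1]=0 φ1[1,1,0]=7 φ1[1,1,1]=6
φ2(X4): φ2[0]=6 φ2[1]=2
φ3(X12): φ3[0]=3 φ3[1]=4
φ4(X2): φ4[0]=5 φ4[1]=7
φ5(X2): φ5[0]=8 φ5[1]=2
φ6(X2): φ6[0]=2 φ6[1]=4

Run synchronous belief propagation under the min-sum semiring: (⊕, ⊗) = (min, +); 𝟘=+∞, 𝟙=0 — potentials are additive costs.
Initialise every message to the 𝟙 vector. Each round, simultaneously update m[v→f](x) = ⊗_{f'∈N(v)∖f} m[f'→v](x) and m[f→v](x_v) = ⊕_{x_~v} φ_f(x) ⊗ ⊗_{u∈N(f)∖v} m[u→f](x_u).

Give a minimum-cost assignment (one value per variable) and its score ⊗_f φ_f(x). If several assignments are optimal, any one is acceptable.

init: all messages = 𝟙 over 2 values
r1 m[φ0→X13] = [2, 0]
r1 m[φ0→X12] = [2, 0]
r1 m[φ1→X13] = [1, 0]
r1 m[φ1→X2] = [0, 1]
r1 m[φ1→X4] = [1, 0]
r1 m[φ2→X4] = [6, 2]
r1 m[φ3→X12] = [3, 4]
r1 m[φ4→X2] = [5, 7]
r1 m[φ5→X2] = [8, 2]
r1 m[φ6→X2] = [2, 4]
r1 m[X13→φ0] = [0, 0]
r1 m[X13→φ1] = [0, 0]
r1 m[X2→φ1] = [0, 0]
r1 m[X2→φ4] = [0, 0]
r1 m[X2→φ5] = [0, 0]
r1 m[X2→φ6] = [0, 0]
r1 m[X12→φ0] = [0, 0]
r1 m[X12→φ3] = [0, 0]
r1 m[X4→φ1] = [0, 0]
r1 m[X4→φ2] = [0, 0]
r2 m[φ0→X13] = [2, 0]
r2 m[φ0→X12] = [2, 0]
r2 m[φ1→X13] = [1, 0]
r2 m[φ1→X2] = [0, 1]
r2 m[φ1→X4] = [1, 0]
r2 m[φ2→X4] = [6, 2]
r2 m[φ3→X12] = [3, 4]
r2 m[φ4→X2] = [5, 7]
r2 m[φ5→X2] = [8, 2]
r2 m[φ6→X2] = [2, 4]
r2 m[X13→φ0] = [1, 0]
r2 m[X13→φ1] = [2, 0]
r2 m[X2→φ1] = [15, 13]
r2 m[X2→φ4] = [10, 7]
r2 m[X2→φ5] = [7, 12]
r2 m[X2→φ6] = [13, 10]
r2 m[X12→φ0] = [3, 4]
r2 m[X12→φ3] = [2, 0]
r2 m[X4→φ1] = [6, 2]
r2 m[X4→φ2] = [1, 0]
r3 m[φ0→X13] = [5, 4]
r3 m[φ0→X12] = [3, 0]
r3 m[φ1→X13] = [17, 17]
r3 m[φ1→X2] = [2, 6]
r3 m[φ1→X4] = [16, 15]
r3 m[φ2→X4] = [6, 2]
r3 m[φ3→X12] = [3, 4]
r3 m[φ4→X2] = [5, 7]
r3 m[φ5→X2] = [8, 2]
r3 m[φ6→X2] = [2, 4]
r3 m[X13→φ0] = [1, 0]
r3 m[X13→φ1] = [2, 0]
r3 m[X2→φ1] = [15, 13]
r3 m[X2→φ4] = [10, 7]
r3 m[X2→φ5] = [7, 12]
r3 m[X2→φ6] = [13, 10]
r3 m[X12→φ0] = [3, 4]
r3 m[X12→φ3] = [2, 0]
r3 m[X4→φ1] = [6, 2]
r3 m[X4→φ2] = [1, 0]
r4 m[φ0→X13] = [5, 4]
r4 m[φ0→X12] = [3, 0]
r4 m[φ1→X13] = [17, 17]
r4 m[φ1→X2] = [2, 6]
r4 m[φ1→X4] = [16, 15]
r4 m[φ2→X4] = [6, 2]
r4 m[φ3→X12] = [3, 4]
r4 m[φ4→X2] = [5, 7]
r4 m[φ5→X2] = [8, 2]
r4 m[φ6→X2] = [2, 4]
r4 m[X13→φ0] = [17, 17]
r4 m[X13→φ1] = [5, 4]
r4 m[X2→φ1] = [15, 13]
r4 m[X2→φ4] = [12, 12]
r4 m[X2→φ5] = [9, 17]
r4 m[X2→φ6] = [15, 15]
r4 m[X12→φ0] = [3, 4]
r4 m[X12→φ3] = [3, 0]
r4 m[X4→φ1] = [6, 2]
r4 m[X4→φ2] = [16, 15]
r5 m[φ0→X13] = [5, 4]
r5 m[φ0→X12] = [19, 17]
r5 m[φ1→X13] = [17, 17]
r5 m[φ1→X2] = [6, 9]
r5 m[φ1→X4] = [19, 19]
r5 m[φ2→X4] = [6, 2]
r5 m[φ3→X12] = [3, 4]
r5 m[φ4→X2] = [5, 7]
r5 m[φ5→X2] = [8, 2]
r5 m[φ6→X2] = [2, 4]
r5 m[X13→φ0] = [17, 17]
r5 m[X13→φ1] = [5, 4]
r5 m[X2→φ1] = [15, 13]
r5 m[X2→φ4] = [12, 12]
r5 m[X2→φ5] = [9, 17]
r5 m[X2→φ6] = [15, 15]
r5 m[X12→φ0] = [3, 4]
r5 m[X12→φ3] = [3, 0]
r5 m[X4→φ1] = [6, 2]
r5 m[X4→φ2] = [16, 15]
r6 m[φ0→X13] = [5, 4]
r6 m[φ0→X12] = [19, 17]
r6 m[φ1→X13] = [17, 17]
r6 m[φ1→X2] = [6, 9]
r6 m[φ1→X4] = [19, 19]
r6 m[φ2→X4] = [6, 2]
r6 m[φ3→X12] = [3, 4]
r6 m[φ4→X2] = [5, 7]
r6 m[φ5→X2] = [8, 2]
r6 m[φ6→X2] = [2, 4]
r6 m[X13→φ0] = [17, 17]
r6 m[X13→φ1] = [5, 4]
r6 m[X2→φ1] = [15, 13]
r6 m[X2→φ4] = [16, 15]
r6 m[X2→φ5] = [13, 20]
r6 m[X2→φ6] = [19, 18]
r6 m[X12→φ0] = [3, 4]
r6 m[X12→φ3] = [19, 17]
r6 m[X4→φ1] = [6, 2]
r6 m[X4→φ2] = [19, 19]
r7 m[φ0→X13] = [5, 4]
r7 m[φ0→X12] = [19, 17]
r7 m[φ1→X13] = [17, 17]
r7 m[φ1→X2] = [6, 9]
r7 m[φ1→X4] = [19, 19]
r7 m[φ2→X4] = [6, 2]
r7 m[φ3→X12] = [3, 4]
r7 m[φ4→X2] = [5, 7]
r7 m[φ5→X2] = [8, 2]
r7 m[φ6→X2] = [2, 4]
r7 m[X13→φ0] = [17, 17]
r7 m[X13→φ1] = [5, 4]
r7 m[X2→φ1] = [15, 13]
r7 m[X2→φ4] = [16, 15]
r7 m[X2→φ5] = [13, 20]
r7 m[X2→φ6] = [19, 18]
r7 m[X12→φ0] = [3, 4]
r7 m[X12→φ3] = [19, 17]
r7 m[X4→φ1] = [6, 2]
r7 m[X4→φ2] = [19, 19]
fixed point reached at round 7
traceback from X13: (X13=1, X2=0, X12=1, X4=1), score=21

assignment: (X13=1, X2=0, X12=1, X4=1); score = 21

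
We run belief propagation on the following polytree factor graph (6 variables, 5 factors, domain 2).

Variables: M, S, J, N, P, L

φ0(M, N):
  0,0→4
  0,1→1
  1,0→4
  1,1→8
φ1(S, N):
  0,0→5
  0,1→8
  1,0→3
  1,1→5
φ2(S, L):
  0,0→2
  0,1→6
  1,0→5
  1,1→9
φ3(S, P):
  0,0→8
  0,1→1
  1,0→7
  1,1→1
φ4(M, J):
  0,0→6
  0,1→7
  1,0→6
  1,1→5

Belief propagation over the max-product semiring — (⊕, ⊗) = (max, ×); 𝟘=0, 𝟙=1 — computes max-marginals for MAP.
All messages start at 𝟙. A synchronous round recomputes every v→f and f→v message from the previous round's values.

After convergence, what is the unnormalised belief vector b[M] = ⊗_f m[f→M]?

init: all messages = 𝟙 over 2 values
r1 m[φ0→M] = [4, 8]
r1 m[φ0→N] = [4, 8]
r1 m[φ1→S] = [8, 5]
r1 m[φ1→N] = [5, 8]
r1 m[φ2→S] = [6, 9]
r1 m[φ2→L] = [5, 9]
r1 m[φ3→S] = [8, 7]
r1 m[φ3→P] = [8, 1]
r1 m[φ4→M] = [7, 6]
r1 m[φ4→J] = [6, 7]
r1 m[M→φ0] = [1, 1]
r1 m[M→φ4] = [1, 1]
r1 m[S→φ1] = [1, 1]
r1 m[S→φ2] = [1, 1]
r1 m[S→φ3] = [1, 1]
r1 m[J→φ4] = [1, 1]
r1 m[N→φ0] = [1, 1]
r1 m[N→φ1] = [1, 1]
r1 m[P→φ3] = [1, 1]
r1 m[L→φ2] = [1, 1]
r2 m[φ0→M] = [4, 8]
r2 m[φ0→N] = [4, 8]
r2 m[φ1→S] = [8, 5]
r2 m[φ1→N] = [5, 8]
r2 m[φ2→S] = [6, 9]
r2 m[φ2→L] = [5, 9]
r2 m[φ3→S] = [8, 7]
r2 m[φ3→P] = [8, 1]
r2 m[φ4→M] = [7, 6]
r2 m[φ4→J] = [6, 7]
r2 m[M→φ0] = [7, 6]
r2 m[M→φ4] = [4, 8]
r2 m[S→φ1] = [48, 63]
r2 m[S→φ2] = [64, 35]
r2 m[S→φ3] = [48, 45]
r2 m[J→φ4] = [1, 1]
r2 m[N→φ0] = [5, 8]
r2 m[N→φ1] = [4, 8]
r2 m[P→φ3] = [1, 1]
r2 m[L→φ2] = [1, 1]
r3 m[φ0→M] = [20, 64]
r3 m[φ0→N] = [28, 48]
r3 m[φ1→S] = [64, 40]
r3 m[φ1→N] = [240, 384]
r3 m[φ2→S] = [6, 9]
r3 m[φ2→L] = [175, 384]
r3 m[φ3→S] = [8, 7]
r3 m[φ3→P] = [384, 48]
r3 m[φ4→M] = [7, 6]
r3 m[φ4→J] = [48, 40]
r3 m[M→φ0] = [7, 6]
r3 m[M→φ4] = [4, 8]
r3 m[S→φ1] = [48, 63]
r3 m[S→φ2] = [64, 35]
r3 m[S→φ3] = [48, 45]
r3 m[J→φ4] = [1, 1]
r3 m[N→φ0] = [5, 8]
r3 m[N→φ1] = [4, 8]
r3 m[P→φ3] = [1, 1]
r3 m[L→φ2] = [1, 1]
r4 m[φ0→M] = [20, 64]
r4 m[φ0→N] = [28, 48]
r4 m[φ1→S] = [64, 40]
r4 m[φ1→N] = [240, 384]
r4 m[φ2→S] = [6, 9]
r4 m[φ2→L] = [175, 384]
r4 m[φ3→S] = [8, 7]
r4 m[φ3→P] = [384, 48]
r4 m[φ4→M] = [7, 6]
r4 m[φ4→J] = [48, 40]
r4 m[M→φ0] = [7, 6]
r4 m[M→φ4] = [20, 64]
r4 m[S→φ1] = [48, 63]
r4 m[S→φ2] = [512, 280]
r4 m[S→φ3] = [384, 360]
r4 m[J→φ4] = [1, 1]
r4 m[N→φ0] = [240, 384]
r4 m[N→φ1] = [28, 48]
r4 m[P→φ3] = [1, 1]
r4 m[L→φ2] = [1, 1]
r5 m[φ0→M] = [960, 3072]
r5 m[φ0→N] = [28, 48]
r5 m[φ1→S] = [384, 240]
r5 m[φ1→N] = [240, 384]
r5 m[φ2→S] = [6, 9]
r5 m[φ2→L] = [1400, 3072]
r5 m[φ3→S] = [8, 7]
r5 m[φ3→P] = [3072, 384]
r5 m[φ4→M] = [7, 6]
r5 m[φ4→J] = [384, 320]
r5 m[M→φ0] = [7, 6]
r5 m[M→φ4] = [20, 64]
r5 m[S→φ1] = [48, 63]
r5 m[S→φ2] = [512, 280]
r5 m[S→φ3] = [384, 360]
r5 m[J→φ4] = [1, 1]
r5 m[N→φ0] = [240, 384]
r5 m[N→φ1] = [28, 48]
r5 m[P→φ3] = [1, 1]
r5 m[L→φ2] = [1, 1]
r6 m[φ0→M] = [960, 3072]
r6 m[φ0→N] = [28, 48]
r6 m[φ1→S] = [384, 240]
r6 m[φ1→N] = [240, 384]
r6 m[φ2→S] = [6, 9]
r6 m[φ2→L] = [1400, 3072]
r6 m[φ3→S] = [8, 7]
r6 m[φ3→P] = [3072, 384]
r6 m[φ4→M] = [7, 6]
r6 m[φ4→J] = [384, 320]
r6 m[M→φ0] = [7, 6]
r6 m[M→φ4] = [960, 3072]
r6 m[S→φ1] = [48, 63]
r6 m[S→φ2] = [3072, 1680]
r6 m[S→φ3] = [2304, 2160]
r6 m[J→φ4] = [1, 1]
r6 m[N→φ0] = [240, 384]
r6 m[N→φ1] = [28, 48]
r6 m[P→φ3] = [1, 1]
r6 m[L→φ2] = [1, 1]
r7 m[φ0→M] = [960, 3072]
r7 m[φ0→N] = [28, 48]
r7 m[φ1→S] = [384, 240]
r7 m[φ1→N] = [240, 384]
r7 m[φ2→S] = [6, 9]
r7 m[φ2→L] = [8400, 18432]
r7 m[φ3→S] = [8, 7]
r7 m[φ3→P] = [18432, 2304]
r7 m[φ4→M] = [7, 6]
r7 m[φ4→J] = [18432, 15360]
r7 m[M→φ0] = [7, 6]
r7 m[M→φ4] = [960, 3072]
r7 m[S→φ1] = [48, 63]
r7 m[S→φ2] = [3072, 1680]
r7 m[S→φ3] = [2304, 2160]
r7 m[J→φ4] = [1, 1]
r7 m[N→φ0] = [240, 384]
r7 m[N→φ1] = [28, 48]
r7 m[P→φ3] = [1, 1]
r7 m[L→φ2] = [1, 1]
r8 m[φ0→M] = [960, 3072]
r8 m[φ0→N] = [28, 48]
r8 m[φ1→S] = [384, 240]
r8 m[φ1→N] = [240, 384]
r8 m[φ2→S] = [6, 9]
r8 m[φ2→L] = [8400, 18432]
r8 m[φ3→S] = [8, 7]
r8 m[φ3→P] = [18432, 2304]
r8 m[φ4→M] = [7, 6]
r8 m[φ4→J] = [18432, 15360]
r8 m[M→φ0] = [7, 6]
r8 m[M→φ4] = [960, 3072]
r8 m[S→φ1] = [48, 63]
r8 m[S→φ2] = [3072, 1680]
r8 m[S→φ3] = [2304, 2160]
r8 m[J→φ4] = [1, 1]
r8 m[N→φ0] = [240, 384]
r8 m[N→φ1] = [28, 48]
r8 m[P→φ3] = [1, 1]
r8 m[L→φ2] = [1, 1]
fixed point reached at round 8
b[M] = ⊗ incoming = [6720, 18432]

b[M] = [6720, 18432]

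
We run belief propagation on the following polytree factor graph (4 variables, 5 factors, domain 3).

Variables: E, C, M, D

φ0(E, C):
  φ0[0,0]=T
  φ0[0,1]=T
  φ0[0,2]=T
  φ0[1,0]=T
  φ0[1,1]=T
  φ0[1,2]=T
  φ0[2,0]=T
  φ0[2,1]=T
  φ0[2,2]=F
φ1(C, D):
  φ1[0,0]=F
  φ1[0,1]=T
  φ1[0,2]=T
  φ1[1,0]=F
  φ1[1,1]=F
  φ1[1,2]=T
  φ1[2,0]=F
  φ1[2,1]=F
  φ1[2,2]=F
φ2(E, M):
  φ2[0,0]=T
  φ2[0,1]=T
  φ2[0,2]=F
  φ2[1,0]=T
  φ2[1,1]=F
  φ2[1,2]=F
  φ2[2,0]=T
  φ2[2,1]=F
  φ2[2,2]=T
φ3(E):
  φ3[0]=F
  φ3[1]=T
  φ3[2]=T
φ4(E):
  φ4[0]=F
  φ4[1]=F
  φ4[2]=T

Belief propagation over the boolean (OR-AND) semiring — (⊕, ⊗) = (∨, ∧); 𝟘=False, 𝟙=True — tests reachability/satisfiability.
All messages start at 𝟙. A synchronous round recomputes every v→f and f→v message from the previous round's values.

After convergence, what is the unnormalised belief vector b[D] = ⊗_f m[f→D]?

init: all messages = 𝟙 over 3 values
r1 m[φ0→E] = [T, T, T]
r1 m[φ0→C] = [T, T, T]
r1 m[φ1→C] = [T, T, F]
r1 m[φ1→D] = [F, T, T]
r1 m[φ2→E] = [T, T, T]
r1 m[φ2→M] = [T, T, T]
r1 m[φ3→E] = [F, T, T]
r1 m[φ4→E] = [F, F, T]
r1 m[E→φ0] = [T, T, T]
r1 m[E→φ2] = [T, T, T]
r1 m[E→φ3] = [T, T, T]
r1 m[E→φ4] = [T, T, T]
r1 m[C→φ0] = [T, T, T]
r1 m[C→φ1] = [T, T, T]
r1 m[M→φ2] = [T, T, T]
r1 m[D→φ1] = [T, T, T]
r2 m[φ0→E] = [T, T, T]
r2 m[φ0→C] = [T, T, T]
r2 m[φ1→C] = [T, T, F]
r2 m[φ1→D] = [F, T, T]
r2 m[φ2→E] = [T, T, T]
r2 m[φ2→M] = [T, T, T]
r2 m[φ3→E] = [F, T, T]
r2 m[φ4→E] = [F, F, T]
r2 m[E→φ0] = [F, F, T]
r2 m[E→φ2] = [F, F, T]
r2 m[E→φ3] = [F, F, T]
r2 m[E→φ4] = [F, T, T]
r2 m[C→φ0] = [T, T, F]
r2 m[C→φ1] = [T, T, T]
r2 m[M→φ2] = [T, T, T]
r2 m[D→φ1] = [T, T, T]
r3 m[φ0→E] = [T, T, T]
r3 m[φ0→C] = [T, T, F]
r3 m[φ1→C] = [T, T, F]
r3 m[φ1→D] = [F, T, T]
r3 m[φ2→E] = [T, T, T]
r3 m[φ2→M] = [T, F, T]
r3 m[φ3→E] = [F, T, T]
r3 m[φ4→E] = [F, F, T]
r3 m[E→φ0] = [F, F, T]
r3 m[E→φ2] = [F, F, T]
r3 m[E→φ3] = [F, F, T]
r3 m[E→φ4] = [F, T, T]
r3 m[C→φ0] = [T, T, F]
r3 m[C→φ1] = [T, T, T]
r3 m[M→φ2] = [T, T, T]
r3 m[D→φ1] = [T, T, T]
r4 m[φ0→E] = [T, T, T]
r4 m[φ0→C] = [T, T, F]
r4 m[φ1→C] = [T, T, F]
r4 m[φ1→D] = [F, T, T]
r4 m[φ2→E] = [T, T, T]
r4 m[φ2→M] = [T, F, T]
r4 m[φ3→E] = [F, T, T]
r4 m[φ4→E] = [F, F, T]
r4 m[E→φ0] = [F, F, T]
r4 m[E→φ2] = [F, F, T]
r4 m[E→φ3] = [F, F, T]
r4 m[E→φ4] = [F, T, T]
r4 m[C→φ0] = [T, T, F]
r4 m[C→φ1] = [T, T, F]
r4 m[M→φ2] = [T, T, T]
r4 m[D→φ1] = [T, T, T]
r5 m[φ0→E] = [T, T, T]
r5 m[φ0→C] = [T, T, F]
r5 m[φ1→C] = [T, T, F]
r5 m[φ1→D] = [F, T, T]
r5 m[φ2→E] = [T, T, T]
r5 m[φ2→M] = [T, F, T]
r5 m[φ3→E] = [F, T, T]
r5 m[φ4→E] = [F, F, T]
r5 m[E→φ0] = [F, F, T]
r5 m[E→φ2] = [F, F, T]
r5 m[E→φ3] = [F, F, T]
r5 m[E→φ4] = [F, T, T]
r5 m[C→φ0] = [T, T, F]
r5 m[C→φ1] = [T, T, F]
r5 m[M→φ2] = [T, T, T]
r5 m[D→φ1] = [T, T, T]
fixed point reached at round 5
b[D] = ⊗ incoming = [F, T, T]

b[D] = [F, T, T]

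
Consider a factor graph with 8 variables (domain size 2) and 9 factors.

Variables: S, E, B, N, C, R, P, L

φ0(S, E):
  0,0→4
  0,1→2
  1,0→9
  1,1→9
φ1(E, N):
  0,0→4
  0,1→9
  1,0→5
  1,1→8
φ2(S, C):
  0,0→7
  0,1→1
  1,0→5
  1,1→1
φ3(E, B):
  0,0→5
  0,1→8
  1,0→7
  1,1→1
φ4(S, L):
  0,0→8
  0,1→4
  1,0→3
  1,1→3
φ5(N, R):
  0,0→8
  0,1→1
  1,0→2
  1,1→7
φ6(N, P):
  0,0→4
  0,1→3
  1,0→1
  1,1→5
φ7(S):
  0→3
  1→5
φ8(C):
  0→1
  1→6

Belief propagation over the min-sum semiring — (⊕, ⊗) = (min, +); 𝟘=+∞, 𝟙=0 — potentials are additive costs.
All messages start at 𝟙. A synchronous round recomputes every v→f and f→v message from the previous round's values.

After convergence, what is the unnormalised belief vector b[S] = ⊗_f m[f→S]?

init: all messages = 𝟙 over 2 values
r1 m[φ0→S] = [2, 9]
r1 m[φ0→E] = [4, 2]
r1 m[φ1→E] = [4, 5]
r1 m[φ1→N] = [4, 8]
r1 m[φ2→S] = [1, 1]
r1 m[φ2→C] = [5, 1]
r1 m[φ3→E] = [5, 1]
r1 m[φ3→B] = [5, 1]
r1 m[φ4→S] = [4, 3]
r1 m[φ4→L] = [3, 3]
r1 m[φ5→N] = [1, 2]
r1 m[φ5→R] = [2, 1]
r1 m[φ6→N] = [3, 1]
r1 m[φ6→P] = [1, 3]
r1 m[φ7→S] = [3, 5]
r1 m[φ8→C] = [1, 6]
r1 m[S→φ0] = [0, 0]
r1 m[S→φ2] = [0, 0]
r1 m[S→φ4] = [0, 0]
r1 m[S→φ7] = [0, 0]
r1 m[E→φ0] = [0, 0]
r1 m[E→φ1] = [0, 0]
r1 m[E→φ3] = [0, 0]
r1 m[B→φ3] = [0, 0]
r1 m[N→φ1] = [0, 0]
r1 m[N→φ5] = [0, 0]
r1 m[N→φ6] = [0, 0]
r1 m[C→φ2] = [0, 0]
r1 m[C→φ8] = [0, 0]
r1 m[R→φ5] = [0, 0]
r1 m[P→φ6] = [0, 0]
r1 m[L→φ4] = [0, 0]
r2 m[φ0→S] = [2, 9]
r2 m[φ0→E] = [4, 2]
r2 m[φ1→E] = [4, 5]
r2 m[φ1→N] = [4, 8]
r2 m[φ2→S] = [1, 1]
r2 m[φ2→C] = [5, 1]
r2 m[φ3→E] = [5, 1]
r2 m[φ3→B] = [5, 1]
r2 m[φ4→S] = [4, 3]
r2 m[φ4→L] = [3, 3]
r2 m[φ5→N] = [1, 2]
r2 m[φ5→R] = [2, 1]
r2 m[φ6→N] = [3, 1]
r2 m[φ6→P] = [1, 3]
r2 m[φ7→S] = [3, 5]
r2 m[φ8→C] = [1, 6]
r2 m[S→φ0] = [8, 9]
r2 m[S→φ2] = [9, 17]
r2 m[S→φ4] = [6, 15]
r2 m[S→φ7] = [7, 13]
r2 m[E→φ0] = [9, 6]
r2 m[E→φ1] = [9, 3]
r2 m[E→φ3] = [8, 7]
r2 m[B→φ3] = [0, 0]
r2 m[N→φ1] = [4, 3]
r2 m[N→φ5] = [7, 9]
r2 m[N→φ6] = [5, 10]
r2 m[C→φ2] = [1, 6]
r2 m[C→φ8] = [5, 1]
r2 m[R→φ5] = [0, 0]
r2 m[P→φ6] = [0, 0]
r2 m[L→φ4] = [0, 0]
r3 m[φ0→S] = [8, 15]
r3 m[φ0→E] = [12, 10]
r3 m[φ1→E] = [8, 9]
r3 m[φ1→N] = [8, 11]
r3 m[φ2→S] = [7, 6]
r3 m[φ2→C] = [16, 10]
r3 m[φ3→E] = [5, 1]
r3 m[φ3→B] = [13, 8]
r3 m[φ4→S] = [4, 3]
r3 m[φ4→L] = [14, 10]
r3 m[φ5→N] = [1, 2]
r3 m[φ5→R] = [11, 8]
r3 m[φ6→N] = [3, 1]
r3 m[φ6→P] = [9, 8]
r3 m[φ7→S] = [3, 5]
r3 m[φ8→C] = [1, 6]
r3 m[S→φ0] = [8, 9]
r3 m[S→φ2] = [9, 17]
r3 m[S→φ4] = [6, 15]
r3 m[S→φ7] = [7, 13]
r3 m[E→φ0] = [9, 6]
r3 m[E→φ1] = [9, 3]
r3 m[E→φ3] = [8, 7]
r3 m[B→φ3] = [0, 0]
r3 m[N→φ1] = [4, 3]
r3 m[N→φ5] = [7, 9]
r3 m[N→φ6] = [5, 10]
r3 m[C→φ2] = [1, 6]
r3 m[C→φ8] = [5, 1]
r3 m[R→φ5] = [0, 0]
r3 m[P→φ6] = [0, 0]
r3 m[L→φ4] = [0, 0]
r4 m[φ0→S] = [8, 15]
r4 m[φ0→E] = [12, 10]
r4 m[φ1→E] = [8, 9]
r4 m[φ1→N] = [8, 11]
r4 m[φ2→S] = [7, 6]
r4 m[φ2→C] = [16, 10]
r4 m[φ3→E] = [5, 1]
r4 m[φ3→B] = [13, 8]
r4 m[φ4→S] = [4, 3]
r4 m[φ4→L] = [14, 10]
r4 m[φ5→N] = [1, 2]
r4 m[φ5→R] = [11, 8]
r4 m[φ6→N] = [3, 1]
r4 m[φ6→P] = [9, 8]
r4 m[φ7→S] = [3, 5]
r4 m[φ8→C] = [1, 6]
r4 m[S→φ0] = [14, 14]
r4 m[S→φ2] = [15, 23]
r4 m[S→φ4] = [18, 26]
r4 m[S→φ7] = [19, 24]
r4 m[E→φ0] = [13, 10]
r4 m[E→φ1] = [17, 11]
r4 m[E→φ3] = [20, 19]
r4 m[B→φ3] = [0, 0]
r4 m[N→φ1] = [4, 3]
r4 m[N→φ5] = [11, 12]
r4 m[N→φ6] = [9, 13]
r4 m[C→φ2] = [1, 6]
r4 m[C→φ8] = [16, 10]
r4 m[R→φ5] = [0, 0]
r4 m[P→φ6] = [0, 0]
r4 m[L→φ4] = [0, 0]
r5 m[φ0→S] = [12, 19]
r5 m[φ0→E] = [18, 16]
r5 m[φ1→E] = [8, 9]
r5 m[φ1→N] = [16, 19]
r5 m[φ2→S] = [7, 6]
r5 m[φ2→C] = [22, 16]
r5 m[φ3→E] = [5, 1]
r5 m[φ3→B] = [25, 20]
r5 m[φ4→S] = [4, 3]
r5 m[φ4→L] = [26, 22]
r5 m[φ5→N] = [1, 2]
r5 m[φ5→R] = [14, 12]
r5 m[φ6→N] = [3, 1]
r5 m[φ6→P] = [13, 12]
r5 m[φ7→S] = [3, 5]
r5 m[φ8→C] = [1, 6]
r5 m[S→φ0] = [14, 14]
r5 m[S→φ2] = [15, 23]
r5 m[S→φ4] = [18, 26]
r5 m[S→φ7] = [19, 24]
r5 m[E→φ0] = [13, 10]
r5 m[E→φ1] = [17, 11]
r5 m[E→φ3] = [20, 19]
r5 m[B→φ3] = [0, 0]
r5 m[N→φ1] = [4, 3]
r5 m[N→φ5] = [11, 12]
r5 m[N→φ6] = [9, 13]
r5 m[C→φ2] = [1, 6]
r5 m[C→φ8] = [16, 10]
r5 m[R→φ5] = [0, 0]
r5 m[P→φ6] = [0, 0]
r5 m[L→φ4] = [0, 0]
r6 m[φ0→S] = [12, 19]
r6 m[φ0→E] = [18, 16]
r6 m[φ1→E] = [8, 9]
r6 m[φ1→N] = [16, 19]
r6 m[φ2→S] = [7, 6]
r6 m[φ2→C] = [22, 16]
r6 m[φ3→E] = [5, 1]
r6 m[φ3→B] = [25, 20]
r6 m[φ4→S] = [4, 3]
r6 m[φ4→L] = [26, 22]
r6 m[φ5→N] = [1, 2]
r6 m[φ5→R] = [14, 12]
r6 m[φ6→N] = [3, 1]
r6 m[φ6→P] = [13, 12]
r6 m[φ7→S] = [3, 5]
r6 m[φ8→C] = [1, 6]
r6 m[S→φ0] = [14, 14]
r6 m[S→φ2] = [19, 27]
r6 m[S→φ4] = [22, 30]
r6 m[S→φ7] = [23, 28]
r6 m[E→φ0] = [13, 10]
r6 m[E→φ1] = [23, 17]
r6 m[E→φ3] = [26, 25]
r6 m[B→φ3] = [0, 0]
r6 m[N→φ1] = [4, 3]
r6 m[N→φ5] = [19, 20]
r6 m[N→φ6] = [17, 21]
r6 m[C→φ2] = [1, 6]
r6 m[C→φ8] = [22, 16]
r6 m[R→φ5] = [0, 0]
r6 m[P→φ6] = [0, 0]
r6 m[L→φ4] = [0, 0]
r7 m[φ0→S] = [12, 19]
r7 m[φ0→E] = [18, 16]
r7 m[φ1→E] = [8, 9]
r7 m[φ1→N] = [22, 25]
r7 m[φ2→S] = [7, 6]
r7 m[φ2→C] = [26, 20]
r7 m[φ3→E] = [5, 1]
r7 m[φ3→B] = [31, 26]
r7 m[φ4→S] = [4, 3]
r7 m[φ4→L] = [30, 26]
r7 m[φ5→N] = [1, 2]
r7 m[φ5→R] = [22, 20]
r7 m[φ6→N] = [3, 1]
r7 m[φ6→P] = [21, 20]
r7 m[φ7→S] = [3, 5]
r7 m[φ8→C] = [1, 6]
r7 m[S→φ0] = [14, 14]
r7 m[S→φ2] = [19, 27]
r7 m[S→φ4] = [22, 30]
r7 m[S→φ7] = [23, 28]
r7 m[E→φ0] = [13, 10]
r7 m[E→φ1] = [23, 17]
r7 m[E→φ3] = [26, 25]
r7 m[B→φ3] = [0, 0]
r7 m[N→φ1] = [4, 3]
r7 m[N→φ5] = [19, 20]
r7 m[N→φ6] = [17, 21]
r7 m[C→φ2] = [1, 6]
r7 m[C→φ8] = [22, 16]
r7 m[R→φ5] = [0, 0]
r7 m[P→φ6] = [0, 0]
r7 m[L→φ4] = [0, 0]
r8 m[φ0→S] = [12, 19]
r8 m[φ0→E] = [18, 16]
r8 m[φ1→E] = [8, 9]
r8 m[φ1→N] = [22, 25]
r8 m[φ2→S] = [7, 6]
r8 m[φ2→C] = [26, 20]
r8 m[φ3→E] = [5, 1]
r8 m[φ3→B] = [31, 26]
r8 m[φ4→S] = [4, 3]
r8 m[φ4→L] = [30, 26]
r8 m[φ5→N] = [1, 2]
r8 m[φ5→R] = [22, 20]
r8 m[φ6→N] = [3, 1]
r8 m[φ6→P] = [21, 20]
r8 m[φ7→S] = [3, 5]
r8 m[φ8→C] = [1, 6]
r8 m[S→φ0] = [14, 14]
r8 m[S→φ2] = [19, 27]
r8 m[S→φ4] = [22, 30]
r8 m[S→φ7] = [23, 28]
r8 m[E→φ0] = [13, 10]
r8 m[E→φ1] = [23, 17]
r8 m[E→φ3] = [26, 25]
r8 m[B→φ3] = [0, 0]
r8 m[N→φ1] = [4, 3]
r8 m[N→φ5] = [25, 26]
r8 m[N→φ6] = [23, 27]
r8 m[C→φ2] = [1, 6]
r8 m[C→φ8] = [26, 20]
r8 m[R→φ5] = [0, 0]
r8 m[P→φ6] = [0, 0]
r8 m[L→φ4] = [0, 0]
r9 m[φ0→S] = [12, 19]
r9 m[φ0→E] = [18, 16]
r9 m[φ1→E] = [8, 9]
r9 m[φ1→N] = [22, 25]
r9 m[φ2→S] = [7, 6]
r9 m[φ2→C] = [26, 20]
r9 m[φ3→E] = [5, 1]
r9 m[φ3→B] = [31, 26]
r9 m[φ4→S] = [4, 3]
r9 m[φ4→L] = [30, 26]
r9 m[φ5→N] = [1, 2]
r9 m[φ5→R] = [28, 26]
r9 m[φ6→N] = [3, 1]
r9 m[φ6→P] = [27, 26]
r9 m[φ7→S] = [3, 5]
r9 m[φ8→C] = [1, 6]
r9 m[S→φ0] = [14, 14]
r9 m[S→φ2] = [19, 27]
r9 m[S→φ4] = [22, 30]
r9 m[S→φ7] = [23, 28]
r9 m[E→φ0] = [13, 10]
r9 m[E→φ1] = [23, 17]
r9 m[E→φ3] = [26, 25]
r9 m[B→φ3] = [0, 0]
r9 m[N→φ1] = [4, 3]
r9 m[N→φ5] = [25, 26]
r9 m[N→φ6] = [23, 27]
r9 m[C→φ2] = [1, 6]
r9 m[C→φ8] = [26, 20]
r9 m[R→φ5] = [0, 0]
r9 m[P→φ6] = [0, 0]
r9 m[L→φ4] = [0, 0]
r10 m[φ0→S] = [12, 19]
r10 m[φ0→E] = [18, 16]
r10 m[φ1→E] = [8, 9]
r10 m[φ1→N] = [22, 25]
r10 m[φ2→S] = [7, 6]
r10 m[φ2→C] = [26, 20]
r10 m[φ3→E] = [5, 1]
r10 m[φ3→B] = [31, 26]
r10 m[φ4→S] = [4, 3]
r10 m[φ4→L] = [30, 26]
r10 m[φ5→N] = [1, 2]
r10 m[φ5→R] = [28, 26]
r10 m[φ6→N] = [3, 1]
r10 m[φ6→P] = [27, 26]
r10 m[φ7→S] = [3, 5]
r10 m[φ8→C] = [1, 6]
r10 m[S→φ0] = [14, 14]
r10 m[S→φ2] = [19, 27]
r10 m[S→φ4] = [22, 30]
r10 m[S→φ7] = [23, 28]
r10 m[E→φ0] = [13, 10]
r10 m[E→φ1] = [23, 17]
r10 m[E→φ3] = [26, 25]
r10 m[B→φ3] = [0, 0]
r10 m[N→φ1] = [4, 3]
r10 m[N→φ5] = [25, 26]
r10 m[N→φ6] = [23, 27]
r10 m[C→φ2] = [1, 6]
r10 m[C→φ8] = [26, 20]
r10 m[R→φ5] = [0, 0]
r10 m[P→φ6] = [0, 0]
r10 m[L→φ4] = [0, 0]
fixed point reached at round 10
b[S] = ⊗ incoming = [26, 33]

b[S] = [26, 33]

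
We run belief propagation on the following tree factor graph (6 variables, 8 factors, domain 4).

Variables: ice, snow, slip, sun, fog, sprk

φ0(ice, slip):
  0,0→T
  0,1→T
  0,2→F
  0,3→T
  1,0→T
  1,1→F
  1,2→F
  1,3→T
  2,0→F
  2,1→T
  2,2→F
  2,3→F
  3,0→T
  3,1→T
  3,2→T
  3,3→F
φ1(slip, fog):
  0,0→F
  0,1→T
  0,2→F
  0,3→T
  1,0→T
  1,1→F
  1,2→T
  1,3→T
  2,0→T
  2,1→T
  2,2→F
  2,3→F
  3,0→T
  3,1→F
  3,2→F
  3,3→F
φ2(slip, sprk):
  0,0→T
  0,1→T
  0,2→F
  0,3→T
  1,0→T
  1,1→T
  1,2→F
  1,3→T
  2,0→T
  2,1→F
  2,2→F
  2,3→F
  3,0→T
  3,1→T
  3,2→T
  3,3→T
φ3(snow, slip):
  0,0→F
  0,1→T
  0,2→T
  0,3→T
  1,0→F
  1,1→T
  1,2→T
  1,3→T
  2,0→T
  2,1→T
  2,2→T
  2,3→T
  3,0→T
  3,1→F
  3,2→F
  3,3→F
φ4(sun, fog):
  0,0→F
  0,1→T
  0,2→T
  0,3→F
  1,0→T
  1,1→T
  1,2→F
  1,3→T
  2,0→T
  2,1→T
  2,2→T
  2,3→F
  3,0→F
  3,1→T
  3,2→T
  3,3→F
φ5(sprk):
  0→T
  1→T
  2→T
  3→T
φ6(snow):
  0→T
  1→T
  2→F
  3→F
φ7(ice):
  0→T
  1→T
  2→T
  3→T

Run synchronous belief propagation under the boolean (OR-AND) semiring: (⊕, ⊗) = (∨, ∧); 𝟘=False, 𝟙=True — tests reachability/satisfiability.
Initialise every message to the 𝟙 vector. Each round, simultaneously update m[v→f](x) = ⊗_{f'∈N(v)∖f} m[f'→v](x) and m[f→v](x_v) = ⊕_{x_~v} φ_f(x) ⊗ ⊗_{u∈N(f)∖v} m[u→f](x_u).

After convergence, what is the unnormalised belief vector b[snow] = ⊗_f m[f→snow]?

init: all messages = 𝟙 over 4 values
r1 m[φ0→ice] = [T, T, T, T]
r1 m[φ0→slip] = [T, T, T, T]
r1 m[φ1→slip] = [T, T, T, T]
r1 m[φ1→fog] = [T, T, T, T]
r1 m[φ2→slip] = [T, T, T, T]
r1 m[φ2→sprk] = [T, T, T, T]
r1 m[φ3→snow] = [T, T, T, T]
r1 m[φ3→slip] = [T, T, T, T]
r1 m[φ4→sun] = [T, T, T, T]
r1 m[φ4→fog] = [T, T, T, T]
r1 m[φ5→sprk] = [T, T, T, T]
r1 m[φ6→snow] = [T, T, F, F]
r1 m[φ7→ice] = [T, T, T, T]
r1 m[ice→φ0] = [T, T, T, T]
r1 m[ice→φ7] = [T, T, T, T]
r1 m[snow→φ3] = [T, T, T, T]
r1 m[snow→φ6] = [T, T, T, T]
r1 m[slip→φ0] = [T, T, T, T]
r1 m[slip→φ1] = [T, T, T, T]
r1 m[slip→φ2] = [T, T, T, T]
r1 m[slip→φ3] = [T, T, T, T]
r1 m[sun→φ4] = [T, T, T, T]
r1 m[fog→φ1] = [T, T, T, T]
r1 m[fog→φ4] = [T, T, T, T]
r1 m[sprk→φ2] = [T, T, T, T]
r1 m[sprk→φ5] = [T, T, T, T]
r2 m[φ0→ice] = [T, T, T, T]
r2 m[φ0→slip] = [T, T, T, T]
r2 m[φ1→slip] = [T, T, T, T]
r2 m[φ1→fog] = [T, T, T, T]
r2 m[φ2→slip] = [T, T, T, T]
r2 m[φ2→sprk] = [T, T, T, T]
r2 m[φ3→snow] = [T, T, T, T]
r2 m[φ3→slip] = [T, T, T, T]
r2 m[φ4→sun] = [T, T, T, T]
r2 m[φ4→fog] = [T, T, T, T]
r2 m[φ5→sprk] = [T, T, T, T]
r2 m[φ6→snow] = [T, T, F, F]
r2 m[φ7→ice] = [T, T, T, T]
r2 m[ice→φ0] = [T, T, T, T]
r2 m[ice→φ7] = [T, T, T, T]
r2 m[snow→φ3] = [T, T, F, F]
r2 m[snow→φ6] = [T, T, T, T]
r2 m[slip→φ0] = [T, T, T, T]
r2 m[slip→φ1] = [T, T, T, T]
r2 m[slip→φ2] = [T, T, T, T]
r2 m[slip→φ3] = [T, T, T, T]
r2 m[sun→φ4] = [T, T, T, T]
r2 m[fog→φ1] = [T, T, T, T]
r2 m[fog→φ4] = [T, T, T, T]
r2 m[sprk→φ2] = [T, T, T, T]
r2 m[sprk→φ5] = [T, T, T, T]
r3 m[φ0→ice] = [T, T, T, T]
r3 m[φ0→slip] = [T, T, T, T]
r3 m[φ1→slip] = [T, T, T, T]
r3 m[φ1→fog] = [T, T, T, T]
r3 m[φ2→slip] = [T, T, T, T]
r3 m[φ2→sprk] = [T, T, T, T]
r3 m[φ3→snow] = [T, T, T, T]
r3 m[φ3→slip] = [F, T, T, T]
r3 m[φ4→sun] = [T, T, T, T]
r3 m[φ4→fog] = [T, T, T, T]
r3 m[φ5→sprk] = [T, T, T, T]
r3 m[φ6→snow] = [T, T, F, F]
r3 m[φ7→ice] = [T, T, T, T]
r3 m[ice→φ0] = [T, T, T, T]
r3 m[ice→φ7] = [T, T, T, T]
r3 m[snow→φ3] = [T, T, F, F]
r3 m[snow→φ6] = [T, T, T, T]
r3 m[slip→φ0] = [T, T, T, T]
r3 m[slip→φ1] = [T, T, T, T]
r3 m[slip→φ2] = [T, T, T, T]
r3 m[slip→φ3] = [T, T, T, T]
r3 m[sun→φ4] = [T, T, T, T]
r3 m[fog→φ1] = [T, T, T, T]
r3 m[fog→φ4] = [T, T, T, T]
r3 m[sprk→φ2] = [T, T, T, T]
r3 m[sprk→φ5] = [T, T, T, T]
r4 m[φ0→ice] = [T, T, T, T]
r4 m[φ0→slip] = [T, T, T, T]
r4 m[φ1→slip] = [T, T, T, T]
r4 m[φ1→fog] = [T, T, T, T]
r4 m[φ2→slip] = [T, T, T, T]
r4 m[φ2→sprk] = [T, T, T, T]
r4 m[φ3→snow] = [T, T, T, T]
r4 m[φ3→slip] = [F, T, T, T]
r4 m[φ4→sun] = [T, T, T, T]
r4 m[φ4→fog] = [T, T, T, T]
r4 m[φ5→sprk] = [T, T, T, T]
r4 m[φ6→snow] = [T, T, F, F]
r4 m[φ7→ice] = [T, T, T, T]
r4 m[ice→φ0] = [T, T, T, T]
r4 m[ice→φ7] = [T, T, T, T]
r4 m[snow→φ3] = [T, T, F, F]
r4 m[snow→φ6] = [T, T, T, T]
r4 m[slip→φ0] = [F, T, T, T]
r4 m[slip→φ1] = [F, T, T, T]
r4 m[slip→φ2] = [F, T, T, T]
r4 m[slip→φ3] = [T, T, T, T]
r4 m[sun→φ4] = [T, T, T, T]
r4 m[fog→φ1] = [T, T, T, T]
r4 m[fog→φ4] = [T, T, T, T]
r4 m[sprk→φ2] = [T, T, T, T]
r4 m[sprk→φ5] = [T, T, T, T]
r5 m[φ0→ice] = [T, T, T, T]
r5 m[φ0→slip] = [T, T, T, T]
r5 m[φ1→slip] = [T, T, T, T]
r5 m[φ1→fog] = [T, T, T, T]
r5 m[φ2→slip] = [T, T, T, T]
r5 m[φ2→sprk] = [T, T, T, T]
r5 m[φ3→snow] = [T, T, T, T]
r5 m[φ3→slip] = [F, T, T, T]
r5 m[φ4→sun] = [T, T, T, T]
r5 m[φ4→fog] = [T, T, T, T]
r5 m[φ5→sprk] = [T, T, T, T]
r5 m[φ6→snow] = [T, T, F, F]
r5 m[φ7→ice] = [T, T, T, T]
r5 m[ice→φ0] = [T, T, T, T]
r5 m[ice→φ7] = [T, T, T, T]
r5 m[snow→φ3] = [T, T, F, F]
r5 m[snow→φ6] = [T, T, T, T]
r5 m[slip→φ0] = [F, T, T, T]
r5 m[slip→φ1] = [F, T, T, T]
r5 m[slip→φ2] = [F, T, T, T]
r5 m[slip→φ3] = [T, T, T, T]
r5 m[sun→φ4] = [T, T, T, T]
r5 m[fog→φ1] = [T, T, T, T]
r5 m[fog→φ4] = [T, T, T, T]
r5 m[sprk→φ2] = [T, T, T, T]
r5 m[sprk→φ5] = [T, T, T, T]
fixed point reached at round 5
b[snow] = ⊗ incoming = [T, T, F, F]

b[snow] = [T, T, F, F]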